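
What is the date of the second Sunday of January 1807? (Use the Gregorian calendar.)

January 1, 1807 is a Thursday.
The first Sunday is therefore January 4 (3 days later).
The second Sunday is 4 + 1×7 = January 11.

January 11, 1807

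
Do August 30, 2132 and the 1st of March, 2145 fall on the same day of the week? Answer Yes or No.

No

From Aug 30, 2132 to Mar 1, 2145 is 4566 days.
4566 mod 7 = 2, so they are different weekdays.
(Aug 30, 2132 is a Saturday; Mar 1, 2145 is a Monday.)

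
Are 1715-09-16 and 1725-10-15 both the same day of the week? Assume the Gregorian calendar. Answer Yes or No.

Yes

From Sep 16, 1715 to Oct 15, 1725 is 3682 days.
3682 mod 7 = 0, so they are the same weekday.
(Sep 16, 1715 is a Monday; Oct 15, 1725 is a Monday.)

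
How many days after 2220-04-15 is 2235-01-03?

5376

Apr 15, 2220 → Apr 15, 2221: 365 days.
Apr 15, 2221 → Apr 15, 2222: 365 days.
Apr 15, 2222 → Apr 15, 2223: 365 days.
Apr 15, 2223 → Apr 15, 2224: 366 days (Feb 29, 2224 is in that span).
Apr 15, 2224 → Apr 15, 2225: 365 days.
Apr 15, 2225 → Apr 15, 2226: 365 days.
Apr 15, 2226 → Apr 15, 2227: 365 days.
Apr 15, 2227 → Apr 15, 2228: 366 days (Feb 29, 2228 is in that span).
Apr 15, 2228 → Apr 15, 2229: 365 days.
Apr 15, 2229 → Apr 15, 2230: 365 days.
Apr 15, 2230 → Apr 15, 2231: 365 days.
Apr 15, 2231 → Apr 15, 2232: 366 days (Feb 29, 2232 is in that span).
Apr 15, 2232 → Apr 15, 2233: 365 days.
Apr 15, 2233 → Apr 15, 2234: 365 days.
Apr 15, 2234 → May 15, 2234: 30 days (April has 30).
May 15, 2234 → Jun 15, 2234: 31 days (May has 31).
Jun 15, 2234 → Jul 15, 2234: 30 days (June has 30).
Jul 15, 2234 → Aug 15, 2234: 31 days (July has 31).
Aug 15, 2234 → Sep 15, 2234: 31 days (August has 31).
Sep 15, 2234 → Oct 15, 2234: 30 days (September has 30).
Oct 15, 2234 → Nov 15, 2234: 31 days (October has 31).
Nov 15, 2234 → Dec 15, 2234: 30 days (November has 30).
Dec 15, 2234 → Jan 3, 2235: 19 days.
Total: 5376 days.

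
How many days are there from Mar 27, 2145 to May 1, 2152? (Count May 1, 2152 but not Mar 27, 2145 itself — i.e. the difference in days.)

2592

Mar 27, 2145 → Mar 27, 2146: 365 days.
Mar 27, 2146 → Mar 27, 2147: 365 days.
Mar 27, 2147 → Mar 27, 2148: 366 days (Feb 29, 2148 is in that span).
Mar 27, 2148 → Mar 27, 2149: 365 days.
Mar 27, 2149 → Mar 27, 2150: 365 days.
Mar 27, 2150 → Mar 27, 2151: 365 days.
Mar 27, 2151 → Mar 27, 2152: 366 days (Feb 29, 2152 is in that span).
Mar 27, 2152 → Apr 27, 2152: 31 days (March has 31).
Apr 27, 2152 → May 1, 2152: 4 days.
Total: 2592 days.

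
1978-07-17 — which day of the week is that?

Monday

Doomsday rule: the anchor day for the 1900s is Wednesday. For year 78: 78÷12 = 6 r 6, and 6÷4 = 1, so 6+6+1 = 13.
Wednesday + 13 ≡ Tuesday — that's 1978's doomsday.
In July the doomsday date is Jul 11.
Jul 17 is 6 days after Jul 11; 6 mod 7 = 6, so Tuesday + 6 = Monday.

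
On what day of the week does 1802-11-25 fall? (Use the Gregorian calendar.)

Doomsday rule: the anchor day for the 1800s is Friday. For year 02: 2÷12 = 0 r 2, and 2÷4 = 0, so 0+2+0 = 2.
Friday + 2 ≡ Sunday — that's 1802's doomsday.
In November the doomsday date is Nov 7.
Nov 25 is 18 days after Nov 7; 18 mod 7 = 4, so Sunday + 4 = Thursday.

Thursday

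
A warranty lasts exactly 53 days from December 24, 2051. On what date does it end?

Dec has 31 days: +8 → Jan 1, 2052 (45 left).
Jan has 31 days: +31 → Feb 1, 2052 (14 left).
+14 → Feb 15, 2052.

February 15, 2052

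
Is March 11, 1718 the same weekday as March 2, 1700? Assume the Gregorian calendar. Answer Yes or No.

No

From Mar 2, 1700 to Mar 11, 1718 is 6583 days.
6583 mod 7 = 3, so they are different weekdays.
(Mar 2, 1700 is a Tuesday; Mar 11, 1718 is a Friday.)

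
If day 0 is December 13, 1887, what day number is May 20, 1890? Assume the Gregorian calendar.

889

Dec 13, 1887 → Dec 13, 1888: 366 days (Feb 29, 1888 is in that span).
Dec 13, 1888 → Dec 13, 1889: 365 days.
Dec 13, 1889 → Jan 13, 1890: 31 days (December has 31).
Jan 13, 1890 → Feb 13, 1890: 31 days (January has 31).
Feb 13, 1890 → Mar 13, 1890: 28 days (February has 28).
Mar 13, 1890 → Apr 13, 1890: 31 days (March has 31).
Apr 13, 1890 → May 13, 1890: 30 days (April has 30).
May 13, 1890 → May 20, 1890: 7 days.
Total: 889 days.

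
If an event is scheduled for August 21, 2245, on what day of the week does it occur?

Thursday

Doomsday rule: the anchor day for the 2200s is Friday. For year 45: 45÷12 = 3 r 9, and 9÷4 = 2, so 3+9+2 = 14.
Friday + 14 ≡ Friday — that's 2245's doomsday.
In August the doomsday date is Aug 8.
Aug 21 is 13 days after Aug 8; 13 mod 7 = 6, so Friday + 6 = Thursday.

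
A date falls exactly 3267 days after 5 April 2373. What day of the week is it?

Tuesday

Apr 5, 2373 is a Thursday.
3267 mod 7 = 5, so 3267 days after a Thursday is Thursday + 5 = Tuesday.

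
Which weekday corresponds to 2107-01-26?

Doomsday rule: the anchor day for the 2100s is Sunday. For year 07: 7÷12 = 0 r 7, and 7÷4 = 1, so 0+7+1 = 8.
Sunday + 8 ≡ Monday — that's 2107's doomsday.
In January the doomsday date is Jan 3 (2107 is not a leap year).
Jan 26 is 23 days after Jan 3; 23 mod 7 = 2, so Monday + 2 = Wednesday.

Wednesday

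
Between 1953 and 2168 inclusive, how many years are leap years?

Multiples of 4 in [1953,2168]: 54.
Of those, multiples of 100: 2 (not leap unless ÷400).
Multiples of 400: 1.
Leap years = 54 − 2 + 1 = 53.

53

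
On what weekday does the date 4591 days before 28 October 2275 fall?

Oct 28, 2275 is a Thursday.
4591 mod 7 = 6, so 4591 days before a Thursday is Thursday − 6 = Friday.

Friday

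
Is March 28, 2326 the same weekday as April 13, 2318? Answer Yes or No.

From Apr 13, 2318 to Mar 28, 2326 is 2906 days.
2906 mod 7 = 1, so they are different weekdays.
(Apr 13, 2318 is a Saturday; Mar 28, 2326 is a Sunday.)

No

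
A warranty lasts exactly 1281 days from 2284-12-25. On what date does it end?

+365 (one year) → Dec 25, 2285 (916 left).
+365 (one year) → Dec 25, 2286 (551 left).
+365 (one year) → Dec 25, 2287 (186 left).
Dec has 31 days: +7 → Jan 1, 2288 (179 left).
Jan has 31 days: +31 → Feb 1, 2288 (148 left).
Feb has 29 days: +29 → Mar 1, 2288 (119 left).
Mar has 31 days: +31 → Apr 1, 2288 (88 left).
Apr has 30 days: +30 → May 1, 2288 (58 left).
May has 31 days: +31 → Jun 1, 2288 (27 left).
+27 → Jun 28, 2288.

June 28, 2288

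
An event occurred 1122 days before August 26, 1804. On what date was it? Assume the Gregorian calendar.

−366 (one year; includes Feb 29, 1804) → Aug 26, 1803 (756 left).
−365 (one year) → Aug 26, 1802 (391 left).
−26 → Jul 31, 1802 (end of Jul, 31 days; 365 left).
−31 → Jun 30, 1802 (end of Jun, 30 days; 334 left).
−30 → May 31, 1802 (end of May, 31 days; 304 left).
−31 → Apr 30, 1802 (end of Apr, 30 days; 273 left).
−30 → Mar 31, 1802 (end of Mar, 31 days; 243 left).
−31 → Feb 28, 1802 (end of Feb, 28 days; 212 left).
−28 → Jan 31, 1802 (end of Jan, 31 days; 184 left).
−31 → Dec 31, 1801 (end of Dec, 31 days; 153 left).
−31 → Nov 30, 1801 (end of Nov, 30 days; 122 left).
−30 → Oct 31, 1801 (end of Oct, 31 days; 92 left).
−31 → Sep 30, 1801 (end of Sep, 30 days; 61 left).
−30 → Aug 31, 1801 (end of Aug, 31 days; 31 left).
−31 → Jul 31, 1801 (end of Jul, 31 days; 0 left).

July 31, 1801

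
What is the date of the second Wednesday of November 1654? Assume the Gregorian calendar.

November 11, 1654

November 1, 1654 is a Sunday.
The first Wednesday is therefore November 4 (3 days later).
The second Wednesday is 4 + 1×7 = November 11.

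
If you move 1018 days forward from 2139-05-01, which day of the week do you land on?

First find the weekday of May 1, 2139. Doomsday rule: the anchor day for the 2100s is Sunday. For year 39: 39÷12 = 3 r 3, and 3÷4 = 0, so 3+3+0 = 6.
Sunday + 6 ≡ Saturday — that's 2139's doomsday.
In May the doomsday date is May 9.
May 1 is 8 days before May 9; 8 mod 7 = 1, so Saturday − 1 = Friday.
1018 mod 7 = 3, so 1018 days after a Friday is Friday + 3 = Monday.

Monday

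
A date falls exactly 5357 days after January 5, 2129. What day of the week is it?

First find the weekday of Jan 5, 2129. Doomsday rule: the anchor day for the 2100s is Sunday. For year 29: 29÷12 = 2 r 5, and 5÷4 = 1, so 2+5+1 = 8.
Sunday + 8 ≡ Monday — that's 2129's doomsday.
In January the doomsday date is Jan 3 (2129 is not a leap year).
Jan 5 is 2 days after Jan 3; 2 mod 7 = 2, so Monday + 2 = Wednesday.
5357 mod 7 = 2, so 5357 days after a Wednesday is Wednesday + 2 = Friday.

Friday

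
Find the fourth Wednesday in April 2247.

April 28, 2247

April 1, 2247 is a Thursday.
The first Wednesday is therefore April 7 (6 days later).
The fourth Wednesday is 7 + 3×7 = April 28.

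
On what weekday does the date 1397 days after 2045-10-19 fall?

Oct 19, 2045 is a Thursday.
1397 mod 7 = 4, so 1397 days after a Thursday is Thursday + 4 = Monday.

Monday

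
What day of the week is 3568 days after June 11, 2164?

First find the weekday of Jun 11, 2164. Doomsday rule: the anchor day for the 2100s is Sunday. For year 64: 64÷12 = 5 r 4, and 4÷4 = 1, so 5+4+1 = 10.
Sunday + 10 ≡ Wednesday — that's 2164's doomsday.
In June the doomsday date is Jun 6.
Jun 11 is 5 days after Jun 6; 5 mod 7 = 5, so Wednesday + 5 = Monday.
3568 mod 7 = 5, so 3568 days after a Monday is Monday + 5 = Saturday.

Saturday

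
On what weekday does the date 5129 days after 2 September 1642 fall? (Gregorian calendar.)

Sunday

Sep 2, 1642 is a Tuesday.
5129 mod 7 = 5, so 5129 days after a Tuesday is Tuesday + 5 = Sunday.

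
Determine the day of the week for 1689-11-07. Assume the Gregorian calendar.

Doomsday rule: the anchor day for the 1600s is Tuesday. For year 89: 89÷12 = 7 r 5, and 5÷4 = 1, so 7+5+1 = 13.
Tuesday + 13 ≡ Monday — that's 1689's doomsday.
In November the doomsday date is Nov 7.
Nov 7 is the doomsday itself: Monday.

Monday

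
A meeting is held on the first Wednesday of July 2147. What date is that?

July 5, 2147

July 1, 2147 is a Saturday.
The first Wednesday is therefore July 5 (4 days later).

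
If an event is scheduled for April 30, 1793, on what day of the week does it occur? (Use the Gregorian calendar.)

Doomsday rule: the anchor day for the 1700s is Sunday. For year 93: 93÷12 = 7 r 9, and 9÷4 = 2, so 7+9+2 = 18.
Sunday + 18 ≡ Thursday — that's 1793's doomsday.
In April the doomsday date is Apr 4.
Apr 30 is 26 days after Apr 4; 26 mod 7 = 5, so Thursday + 5 = Tuesday.

Tuesday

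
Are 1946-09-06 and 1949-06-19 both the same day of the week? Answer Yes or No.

From Sep 6, 1946 to Jun 19, 1949 is 1017 days.
1017 mod 7 = 2, so they are different weekdays.
(Sep 6, 1946 is a Friday; Jun 19, 1949 is a Sunday.)

No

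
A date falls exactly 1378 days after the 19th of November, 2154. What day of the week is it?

Monday

Nov 19, 2154 is a Tuesday.
1378 mod 7 = 6, so 1378 days after a Tuesday is Tuesday + 6 = Monday.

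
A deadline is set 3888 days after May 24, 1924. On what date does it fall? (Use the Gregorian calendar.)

+365 (one year) → May 24, 1925 (3523 left).
+365 (one year) → May 24, 1926 (3158 left).
+365 (one year) → May 24, 1927 (2793 left).
+366 (one year; includes Feb 29, 1928) → May 24, 1928 (2427 left).
+365 (one year) → May 24, 1929 (2062 left).
+365 (one year) → May 24, 1930 (1697 left).
+365 (one year) → May 24, 1931 (1332 left).
+366 (one year; includes Feb 29, 1932) → May 24, 1932 (966 left).
+365 (one year) → May 24, 1933 (601 left).
+365 (one year) → May 24, 1934 (236 left).
May has 31 days: +8 → Jun 1, 1934 (228 left).
Jun has 30 days: +30 → Jul 1, 1934 (198 left).
Jul has 31 days: +31 → Aug 1, 1934 (167 left).
Aug has 31 days: +31 → Sep 1, 1934 (136 left).
Sep has 30 days: +30 → Oct 1, 1934 (106 left).
Oct has 31 days: +31 → Nov 1, 1934 (75 left).
Nov has 30 days: +30 → Dec 1, 1934 (45 left).
Dec has 31 days: +31 → Jan 1, 1935 (14 left).
+14 → Jan 15, 1935.

January 15, 1935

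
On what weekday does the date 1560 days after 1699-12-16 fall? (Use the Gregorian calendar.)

First find the weekday of Dec 16, 1699. Doomsday rule: the anchor day for the 1600s is Tuesday. For year 99: 99÷12 = 8 r 3, and 3÷4 = 0, so 8+3+0 = 11.
Tuesday + 11 ≡ Saturday — that's 1699's doomsday.
In December the doomsday date is Dec 12.
Dec 16 is 4 days after Dec 12; 4 mod 7 = 4, so Saturday + 4 = Wednesday.
1560 mod 7 = 6, so 1560 days after a Wednesday is Wednesday + 6 = Tuesday.

Tuesday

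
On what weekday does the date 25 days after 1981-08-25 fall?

Saturday

First find the weekday of Aug 25, 1981. Doomsday rule: the anchor day for the 1900s is Wednesday. For year 81: 81÷12 = 6 r 9, and 9÷4 = 2, so 6+9+2 = 17.
Wednesday + 17 ≡ Saturday — that's 1981's doomsday.
In August the doomsday date is Aug 8.
Aug 25 is 17 days after Aug 8; 17 mod 7 = 3, so Saturday + 3 = Tuesday.
25 mod 7 = 4, so 25 days after a Tuesday is Tuesday + 4 = Saturday.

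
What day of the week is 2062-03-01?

Wednesday

Doomsday rule: the anchor day for the 2000s is Tuesday. For year 62: 62÷12 = 5 r 2, and 2÷4 = 0, so 5+2+0 = 7.
Tuesday + 7 ≡ Tuesday — that's 2062's doomsday.
In March the doomsday date is Mar 14.
Mar 1 is 13 days before Mar 14; 13 mod 7 = 6, so Tuesday − 6 = Wednesday.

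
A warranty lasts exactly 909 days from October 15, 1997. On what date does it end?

+365 (one year) → Oct 15, 1998 (544 left).
+365 (one year) → Oct 15, 1999 (179 left).
Oct has 31 days: +17 → Nov 1, 1999 (162 left).
Nov has 30 days: +30 → Dec 1, 1999 (132 left).
Dec has 31 days: +31 → Jan 1, 2000 (101 left).
Jan has 31 days: +31 → Feb 1, 2000 (70 left).
Feb has 29 days: +29 → Mar 1, 2000 (41 left).
Mar has 31 days: +31 → Apr 1, 2000 (10 left).
+10 → Apr 11, 2000.

April 11, 2000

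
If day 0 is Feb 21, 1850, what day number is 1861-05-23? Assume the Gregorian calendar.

4109

Feb 21, 1850 → Feb 21, 1851: 365 days.
Feb 21, 1851 → Feb 21, 1852: 365 days.
Feb 21, 1852 → Feb 21, 1853: 366 days (Feb 29, 1852 is in that span).
Feb 21, 1853 → Feb 21, 1854: 365 days.
Feb 21, 1854 → Feb 21, 1855: 365 days.
Feb 21, 1855 → Feb 21, 1856: 365 days.
Feb 21, 1856 → Feb 21, 1857: 366 days (Feb 29, 1856 is in that span).
Feb 21, 1857 → Feb 21, 1858: 365 days.
Feb 21, 1858 → Feb 21, 1859: 365 days.
Feb 21, 1859 → Feb 21, 1860: 365 days.
Feb 21, 1860 → Feb 21, 1861: 366 days (Feb 29, 1860 is in that span).
Feb 21, 1861 → Mar 21, 1861: 28 days (February has 28).
Mar 21, 1861 → Apr 21, 1861: 31 days (March has 31).
Apr 21, 1861 → May 21, 1861: 30 days (April has 30).
May 21, 1861 → May 23, 1861: 2 days.
Total: 4109 days.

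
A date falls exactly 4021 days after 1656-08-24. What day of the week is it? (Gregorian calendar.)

Sunday

First find the weekday of Aug 24, 1656. Doomsday rule: the anchor day for the 1600s is Tuesday. For year 56: 56÷12 = 4 r 8, and 8÷4 = 2, so 4+8+2 = 14.
Tuesday + 14 ≡ Tuesday — that's 1656's doomsday.
In August the doomsday date is Aug 8.
Aug 24 is 16 days after Aug 8; 16 mod 7 = 2, so Tuesday + 2 = Thursday.
4021 mod 7 = 3, so 4021 days after a Thursday is Thursday + 3 = Sunday.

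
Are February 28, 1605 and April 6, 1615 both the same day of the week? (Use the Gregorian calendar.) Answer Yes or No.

From Feb 28, 1605 to Apr 6, 1615 is 3689 days.
3689 mod 7 = 0, so they are the same weekday.
(Feb 28, 1605 is a Monday; Apr 6, 1615 is a Monday.)

Yes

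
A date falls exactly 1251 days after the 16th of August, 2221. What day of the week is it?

Tuesday

Aug 16, 2221 is a Thursday.
1251 mod 7 = 5, so 1251 days after a Thursday is Thursday + 5 = Tuesday.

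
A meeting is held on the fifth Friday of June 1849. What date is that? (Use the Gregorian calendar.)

June 29, 1849

June 1, 1849 is a Friday.
The first Friday is therefore June 1 (same day).
The fifth Friday is 1 + 4×7 = June 29.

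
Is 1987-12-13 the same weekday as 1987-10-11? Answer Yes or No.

From Oct 11, 1987 to Dec 13, 1987 is 63 days.
63 mod 7 = 0, so they are the same weekday.
(Oct 11, 1987 is a Sunday; Dec 13, 1987 is a Sunday.)

Yes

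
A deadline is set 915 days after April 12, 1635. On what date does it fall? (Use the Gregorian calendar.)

October 13, 1637

+366 (one year; includes Feb 29, 1636) → Apr 12, 1636 (549 left).
+365 (one year) → Apr 12, 1637 (184 left).
Apr has 30 days: +19 → May 1, 1637 (165 left).
May has 31 days: +31 → Jun 1, 1637 (134 left).
Jun has 30 days: +30 → Jul 1, 1637 (104 left).
Jul has 31 days: +31 → Aug 1, 1637 (73 left).
Aug has 31 days: +31 → Sep 1, 1637 (42 left).
Sep has 30 days: +30 → Oct 1, 1637 (12 left).
+12 → Oct 13, 1637.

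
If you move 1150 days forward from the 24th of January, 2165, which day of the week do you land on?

Jan 24, 2165 is a Thursday.
1150 mod 7 = 2, so 1150 days after a Thursday is Thursday + 2 = Saturday.

Saturday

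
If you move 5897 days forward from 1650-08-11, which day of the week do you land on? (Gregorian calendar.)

Aug 11, 1650 is a Thursday.
5897 mod 7 = 3, so 5897 days after a Thursday is Thursday + 3 = Sunday.

Sunday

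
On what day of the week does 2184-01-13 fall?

January 1, 2184 is a Thursday.
Jan 1, 2184 → Jan 13, 2184: 12 days.
Total: 12 days.
12 mod 7 = 5, so Thursday + 5 = Tuesday.

Tuesday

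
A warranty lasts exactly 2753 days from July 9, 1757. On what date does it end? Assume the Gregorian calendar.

January 21, 1765

+365 (one year) → Jul 9, 1758 (2388 left).
+365 (one year) → Jul 9, 1759 (2023 left).
+366 (one year; includes Feb 29, 1760) → Jul 9, 1760 (1657 left).
+365 (one year) → Jul 9, 1761 (1292 left).
+365 (one year) → Jul 9, 1762 (927 left).
+365 (one year) → Jul 9, 1763 (562 left).
+366 (one year; includes Feb 29, 1764) → Jul 9, 1764 (196 left).
Jul has 31 days: +23 → Aug 1, 1764 (173 left).
Aug has 31 days: +31 → Sep 1, 1764 (142 left).
Sep has 30 days: +30 → Oct 1, 1764 (112 left).
Oct has 31 days: +31 → Nov 1, 1764 (81 left).
Nov has 30 days: +30 → Dec 1, 1764 (51 left).
Dec has 31 days: +31 → Jan 1, 1765 (20 left).
+20 → Jan 21, 1765.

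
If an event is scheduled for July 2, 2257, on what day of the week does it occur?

Doomsday rule: the anchor day for the 2200s is Friday. For year 57: 57÷12 = 4 r 9, and 9÷4 = 2, so 4+9+2 = 15.
Friday + 15 ≡ Saturday — that's 2257's doomsday.
In July the doomsday date is Jul 11.
Jul 2 is 9 days before Jul 11; 9 mod 7 = 2, so Saturday − 2 = Thursday.

Thursday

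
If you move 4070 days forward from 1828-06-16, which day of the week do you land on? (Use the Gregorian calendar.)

Thursday

Jun 16, 1828 is a Monday.
4070 mod 7 = 3, so 4070 days after a Monday is Monday + 3 = Thursday.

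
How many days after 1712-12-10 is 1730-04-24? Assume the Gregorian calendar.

6344

Dec 10, 1712 → Dec 10, 1713: 365 days.
Dec 10, 1713 → Dec 10, 1714: 365 days.
Dec 10, 1714 → Dec 10, 1715: 365 days.
Dec 10, 1715 → Dec 10, 1716: 366 days (Feb 29, 1716 is in that span).
Dec 10, 1716 → Dec 10, 1717: 365 days.
Dec 10, 1717 → Dec 10, 1718: 365 days.
Dec 10, 1718 → Dec 10, 1719: 365 days.
Dec 10, 1719 → Dec 10, 1720: 366 days (Feb 29, 1720 is in that span).
Dec 10, 1720 → Dec 10, 1721: 365 days.
Dec 10, 1721 → Dec 10, 1722: 365 days.
Dec 10, 1722 → Dec 10, 1723: 365 days.
Dec 10, 1723 → Dec 10, 1724: 366 days (Feb 29, 1724 is in that span).
Dec 10, 1724 → Dec 10, 1725: 365 days.
Dec 10, 1725 → Dec 10, 1726: 365 days.
Dec 10, 1726 → Dec 10, 1727: 365 days.
Dec 10, 1727 → Dec 10, 1728: 366 days (Feb 29, 1728 is in that span).
Dec 10, 1728 → Dec 10, 1729: 365 days.
Dec 10, 1729 → Jan 10, 1730: 31 days (December has 31).
Jan 10, 1730 → Feb 10, 1730: 31 days (January has 31).
Feb 10, 1730 → Mar 10, 1730: 28 days (February has 28).
Mar 10, 1730 → Apr 10, 1730: 31 days (March has 31).
Apr 10, 1730 → Apr 24, 1730: 14 days.
Total: 6344 days.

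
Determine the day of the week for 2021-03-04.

Thursday

Doomsday rule: the anchor day for the 2000s is Tuesday. For year 21: 21÷12 = 1 r 9, and 9÷4 = 2, so 1+9+2 = 12.
Tuesday + 12 ≡ Sunday — that's 2021's doomsday.
In March the doomsday date is Mar 14.
Mar 4 is 10 days before Mar 14; 10 mod 7 = 3, so Sunday − 3 = Thursday.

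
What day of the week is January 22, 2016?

Doomsday rule: the anchor day for the 2000s is Tuesday. For year 16: 16÷12 = 1 r 4, and 4÷4 = 1, so 1+4+1 = 6.
Tuesday + 6 ≡ Monday — that's 2016's doomsday.
In January the doomsday date is Jan 4 (2016 is a leap year (divisible by 4)).
Jan 22 is 18 days after Jan 4; 18 mod 7 = 4, so Monday + 4 = Friday.

Friday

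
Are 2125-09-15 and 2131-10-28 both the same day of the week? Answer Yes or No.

No

From Sep 15, 2125 to Oct 28, 2131 is 2234 days.
2234 mod 7 = 1, so they are different weekdays.
(Sep 15, 2125 is a Saturday; Oct 28, 2131 is a Sunday.)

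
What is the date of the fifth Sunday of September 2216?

September 1, 2216 is a Sunday.
The first Sunday is therefore September 1 (same day).
The fifth Sunday is 1 + 4×7 = September 29.

September 29, 2216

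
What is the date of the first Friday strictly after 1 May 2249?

May 4, 2249

May 1, 2249 is a Tuesday.
From Tuesday to the next Friday is 3 days.
May 1, 2249 + 3 = May 4, 2249.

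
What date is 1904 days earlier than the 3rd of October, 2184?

July 18, 2179

−366 (one year; includes Feb 29, 2184) → Oct 3, 2183 (1538 left).
−365 (one year) → Oct 3, 2182 (1173 left).
−365 (one year) → Oct 3, 2181 (808 left).
−365 (one year) → Oct 3, 2180 (443 left).
−366 (one year; includes Feb 29, 2180) → Oct 3, 2179 (77 left).
−3 → Sep 30, 2179 (end of Sep, 30 days; 74 left).
−30 → Aug 31, 2179 (end of Aug, 31 days; 44 left).
−31 → Jul 31, 2179 (end of Jul, 31 days; 13 left).
−13 → Jul 18, 2179.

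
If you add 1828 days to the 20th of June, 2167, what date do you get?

June 21, 2172

+366 (one year; includes Feb 29, 2168) → Jun 20, 2168 (1462 left).
+365 (one year) → Jun 20, 2169 (1097 left).
+365 (one year) → Jun 20, 2170 (732 left).
+365 (one year) → Jun 20, 2171 (367 left).
Jun has 30 days: +11 → Jul 1, 2171 (356 left).
Jul has 31 days: +31 → Aug 1, 2171 (325 left).
Aug has 31 days: +31 → Sep 1, 2171 (294 left).
Sep has 30 days: +30 → Oct 1, 2171 (264 left).
Oct has 31 days: +31 → Nov 1, 2171 (233 left).
Nov has 30 days: +30 → Dec 1, 2171 (203 left).
Dec has 31 days: +31 → Jan 1, 2172 (172 left).
Jan has 31 days: +31 → Feb 1, 2172 (141 left).
Feb has 29 days: +29 → Mar 1, 2172 (112 left).
Mar has 31 days: +31 → Apr 1, 2172 (81 left).
Apr has 30 days: +30 → May 1, 2172 (51 left).
May has 31 days: +31 → Jun 1, 2172 (20 left).
+20 → Jun 21, 2172.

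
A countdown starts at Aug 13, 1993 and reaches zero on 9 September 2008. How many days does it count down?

5506

Aug 13, 1993 → Aug 13, 1994: 365 days.
Aug 13, 1994 → Aug 13, 1995: 365 days.
Aug 13, 1995 → Aug 13, 1996: 366 days (Feb 29, 1996 is in that span).
Aug 13, 1996 → Aug 13, 1997: 365 days.
Aug 13, 1997 → Aug 13, 1998: 365 days.
Aug 13, 1998 → Aug 13, 1999: 365 days.
Aug 13, 1999 → Aug 13, 2000: 366 days (Feb 29, 2000 is in that span).
Aug 13, 2000 → Aug 13, 2001: 365 days.
Aug 13, 2001 → Aug 13, 2002: 365 days.
Aug 13, 2002 → Aug 13, 2003: 365 days.
Aug 13, 2003 → Aug 13, 2004: 366 days (Feb 29, 2004 is in that span).
Aug 13, 2004 → Aug 13, 2005: 365 days.
Aug 13, 2005 → Aug 13, 2006: 365 days.
Aug 13, 2006 → Aug 13, 2007: 365 days.
Aug 13, 2007 → Sep 13, 2007: 31 days (August has 31).
Sep 13, 2007 → Oct 13, 2007: 30 days (September has 30).
Oct 13, 2007 → Nov 13, 2007: 31 days (October has 31).
Nov 13, 2007 → Dec 13, 2007: 30 days (November has 30).
Dec 13, 2007 → Jan 13, 2008: 31 days (December has 31).
Jan 13, 2008 → Feb 13, 2008: 31 days (January has 31).
Feb 13, 2008 → Mar 13, 2008: 29 days (February has 29).
Mar 13, 2008 → Apr 13, 2008: 31 days (March has 31).
Apr 13, 2008 → May 13, 2008: 30 days (April has 30).
May 13, 2008 → Jun 13, 2008: 31 days (May has 31).
Jun 13, 2008 → Jul 13, 2008: 30 days (June has 30).
Jul 13, 2008 → Aug 13, 2008: 31 days (July has 31).
Aug 13, 2008 → Sep 9, 2008: 27 days.
Total: 5506 days.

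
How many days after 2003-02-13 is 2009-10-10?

2431

Feb 13, 2003 → Feb 13, 2004: 365 days.
Feb 13, 2004 → Feb 13, 2005: 366 days (Feb 29, 2004 is in that span).
Feb 13, 2005 → Feb 13, 2006: 365 days.
Feb 13, 2006 → Feb 13, 2007: 365 days.
Feb 13, 2007 → Feb 13, 2008: 365 days.
Feb 13, 2008 → Feb 13, 2009: 366 days (Feb 29, 2008 is in that span).
Feb 13, 2009 → Mar 13, 2009: 28 days (February has 28).
Mar 13, 2009 → Apr 13, 2009: 31 days (March has 31).
Apr 13, 2009 → May 13, 2009: 30 days (April has 30).
May 13, 2009 → Jun 13, 2009: 31 days (May has 31).
Jun 13, 2009 → Jul 13, 2009: 30 days (June has 30).
Jul 13, 2009 → Aug 13, 2009: 31 days (July has 31).
Aug 13, 2009 → Sep 13, 2009: 31 days (August has 31).
Sep 13, 2009 → Oct 10, 2009: 27 days.
Total: 2431 days.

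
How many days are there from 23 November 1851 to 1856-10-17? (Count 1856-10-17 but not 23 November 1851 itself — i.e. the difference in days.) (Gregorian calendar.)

1790

Nov 23, 1851 → Nov 23, 1852: 366 days (Feb 29, 1852 is in that span).
Nov 23, 1852 → Nov 23, 1853: 365 days.
Nov 23, 1853 → Nov 23, 1854: 365 days.
Nov 23, 1854 → Nov 23, 1855: 365 days.
Nov 23, 1855 → Dec 23, 1855: 30 days (November has 30).
Dec 23, 1855 → Jan 23, 1856: 31 days (December has 31).
Jan 23, 1856 → Feb 23, 1856: 31 days (January has 31).
Feb 23, 1856 → Mar 23, 1856: 29 days (February has 29).
Mar 23, 1856 → Apr 23, 1856: 31 days (March has 31).
Apr 23, 1856 → May 23, 1856: 30 days (April has 30).
May 23, 1856 → Jun 23, 1856: 31 days (May has 31).
Jun 23, 1856 → Jul 23, 1856: 30 days (June has 30).
Jul 23, 1856 → Aug 23, 1856: 31 days (July has 31).
Aug 23, 1856 → Sep 23, 1856: 31 days (August has 31).
Sep 23, 1856 → Oct 17, 1856: 24 days.
Total: 1790 days.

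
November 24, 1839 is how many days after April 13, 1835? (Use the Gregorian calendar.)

1686

Apr 13, 1835 → Apr 13, 1836: 366 days (Feb 29, 1836 is in that span).
Apr 13, 1836 → Apr 13, 1837: 365 days.
Apr 13, 1837 → Apr 13, 1838: 365 days.
Apr 13, 1838 → Apr 13, 1839: 365 days.
Apr 13, 1839 → May 13, 1839: 30 days (April has 30).
May 13, 1839 → Jun 13, 1839: 31 days (May has 31).
Jun 13, 1839 → Jul 13, 1839: 30 days (June has 30).
Jul 13, 1839 → Aug 13, 1839: 31 days (July has 31).
Aug 13, 1839 → Sep 13, 1839: 31 days (August has 31).
Sep 13, 1839 → Oct 13, 1839: 30 days (September has 30).
Oct 13, 1839 → Nov 13, 1839: 31 days (October has 31).
Nov 13, 1839 → Nov 24, 1839: 11 days.
Total: 1686 days.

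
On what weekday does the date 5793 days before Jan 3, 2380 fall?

Jan 3, 2380 is a Thursday.
5793 mod 7 = 4, so 5793 days before a Thursday is Thursday − 4 = Sunday.

Sunday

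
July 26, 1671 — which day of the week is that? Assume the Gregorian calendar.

Doomsday rule: the anchor day for the 1600s is Tuesday. For year 71: 71÷12 = 5 r 11, and 11÷4 = 2, so 5+11+2 = 18.
Tuesday + 18 ≡ Saturday — that's 1671's doomsday.
In July the doomsday date is Jul 11.
Jul 26 is 15 days after Jul 11; 15 mod 7 = 1, so Saturday + 1 = Sunday.

Sunday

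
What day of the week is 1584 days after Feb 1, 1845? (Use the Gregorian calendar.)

Feb 1, 1845 is a Saturday.
1584 mod 7 = 2, so 1584 days after a Saturday is Saturday + 2 = Monday.

Monday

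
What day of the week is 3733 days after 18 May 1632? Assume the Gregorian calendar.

May 18, 1632 is a Tuesday.
3733 mod 7 = 2, so 3733 days after a Tuesday is Tuesday + 2 = Thursday.

Thursday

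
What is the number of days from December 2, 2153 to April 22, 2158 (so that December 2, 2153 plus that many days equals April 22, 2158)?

Dec 2, 2153 → Dec 2, 2154: 365 days.
Dec 2, 2154 → Dec 2, 2155: 365 days.
Dec 2, 2155 → Dec 2, 2156: 366 days (Feb 29, 2156 is in that span).
Dec 2, 2156 → Dec 2, 2157: 365 days.
Dec 2, 2157 → Jan 2, 2158: 31 days (December has 31).
Jan 2, 2158 → Feb 2, 2158: 31 days (January has 31).
Feb 2, 2158 → Mar 2, 2158: 28 days (February has 28).
Mar 2, 2158 → Apr 2, 2158: 31 days (March has 31).
Apr 2, 2158 → Apr 22, 2158: 20 days.
Total: 1602 days.

1602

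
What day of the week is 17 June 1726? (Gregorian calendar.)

Doomsday rule: the anchor day for the 1700s is Sunday. For year 26: 26÷12 = 2 r 2, and 2÷4 = 0, so 2+2+0 = 4.
Sunday + 4 ≡ Thursday — that's 1726's doomsday.
In June the doomsday date is Jun 6.
Jun 17 is 11 days after Jun 6; 11 mod 7 = 4, so Thursday + 4 = Monday.

Monday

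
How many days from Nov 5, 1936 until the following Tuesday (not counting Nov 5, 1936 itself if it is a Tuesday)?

Nov 5, 1936 is a Thursday.
From Thursday to the next Tuesday is 5 days.

5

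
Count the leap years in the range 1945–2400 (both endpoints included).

Multiples of 4 in [1945,2400]: 114.
Of those, multiples of 100: 5 (not leap unless ÷400).
Multiples of 400: 2.
Leap years = 114 − 5 + 2 = 111.

111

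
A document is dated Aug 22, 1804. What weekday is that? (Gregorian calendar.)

January 1, 1804 is a Sunday.
Jan 1, 1804 → Feb 1, 1804: 31 days (January has 31).
Feb 1, 1804 → Mar 1, 1804: 29 days (February has 29).
Mar 1, 1804 → Apr 1, 1804: 31 days (March has 31).
Apr 1, 1804 → May 1, 1804: 30 days (April has 30).
May 1, 1804 → Jun 1, 1804: 31 days (May has 31).
Jun 1, 1804 → Jul 1, 1804: 30 days (June has 30).
Jul 1, 1804 → Aug 1, 1804: 31 days (July has 31).
Aug 1, 1804 → Aug 22, 1804: 21 days.
Total: 234 days.
234 mod 7 = 3, so Sunday + 3 = Wednesday.

Wednesday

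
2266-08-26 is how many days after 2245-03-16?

Mar 16, 2245 → Mar 16, 2246: 365 days.
Mar 16, 2246 → Mar 16, 2247: 365 days.
Mar 16, 2247 → Mar 16, 2248: 366 days (Feb 29, 2248 is in that span).
Mar 16, 2248 → Mar 16, 2249: 365 days.
Mar 16, 2249 → Mar 16, 2250: 365 days.
Mar 16, 2250 → Mar 16, 2251: 365 days.
Mar 16, 2251 → Mar 16, 2252: 366 days (Feb 29, 2252 is in that span).
Mar 16, 2252 → Mar 16, 2253: 365 days.
Mar 16, 2253 → Mar 16, 2254: 365 days.
Mar 16, 2254 → Mar 16, 2255: 365 days.
Mar 16, 2255 → Mar 16, 2256: 366 days (Feb 29, 2256 is in that span).
Mar 16, 2256 → Mar 16, 2257: 365 days.
Mar 16, 2257 → Mar 16, 2258: 365 days.
Mar 16, 2258 → Mar 16, 2259: 365 days.
Mar 16, 2259 → Mar 16, 2260: 366 days (Feb 29, 2260 is in that span).
Mar 16, 2260 → Mar 16, 2261: 365 days.
Mar 16, 2261 → Mar 16, 2262: 365 days.
Mar 16, 2262 → Mar 16, 2263: 365 days.
Mar 16, 2263 → Mar 16, 2264: 366 days (Feb 29, 2264 is in that span).
Mar 16, 2264 → Mar 16, 2265: 365 days.
Mar 16, 2265 → Mar 16, 2266: 365 days.
Mar 16, 2266 → Apr 16, 2266: 31 days (March has 31).
Apr 16, 2266 → May 16, 2266: 30 days (April has 30).
May 16, 2266 → Jun 16, 2266: 31 days (May has 31).
Jun 16, 2266 → Jul 16, 2266: 30 days (June has 30).
Jul 16, 2266 → Aug 16, 2266: 31 days (July has 31).
Aug 16, 2266 → Aug 26, 2266: 10 days.
Total: 7833 days.

7833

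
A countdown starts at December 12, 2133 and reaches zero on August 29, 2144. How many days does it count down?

3913

Dec 12, 2133 → Dec 12, 2134: 365 days.
Dec 12, 2134 → Dec 12, 2135: 365 days.
Dec 12, 2135 → Dec 12, 2136: 366 days (Feb 29, 2136 is in that span).
Dec 12, 2136 → Dec 12, 2137: 365 days.
Dec 12, 2137 → Dec 12, 2138: 365 days.
Dec 12, 2138 → Dec 12, 2139: 365 days.
Dec 12, 2139 → Dec 12, 2140: 366 days (Feb 29, 2140 is in that span).
Dec 12, 2140 → Dec 12, 2141: 365 days.
Dec 12, 2141 → Dec 12, 2142: 365 days.
Dec 12, 2142 → Dec 12, 2143: 365 days.
Dec 12, 2143 → Jan 12, 2144: 31 days (December has 31).
Jan 12, 2144 → Feb 12, 2144: 31 days (January has 31).
Feb 12, 2144 → Mar 12, 2144: 29 days (February has 29).
Mar 12, 2144 → Apr 12, 2144: 31 days (March has 31).
Apr 12, 2144 → May 12, 2144: 30 days (April has 30).
May 12, 2144 → Jun 12, 2144: 31 days (May has 31).
Jun 12, 2144 → Jul 12, 2144: 30 days (June has 30).
Jul 12, 2144 → Aug 12, 2144: 31 days (July has 31).
Aug 12, 2144 → Aug 29, 2144: 17 days.
Total: 3913 days.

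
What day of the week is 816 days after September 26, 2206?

Sep 26, 2206 is a Friday.
816 mod 7 = 4, so 816 days after a Friday is Friday + 4 = Tuesday.

Tuesday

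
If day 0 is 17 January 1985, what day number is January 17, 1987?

730

Jan 17, 1985 → Jan 17, 1986: 365 days.
Jan 17, 1986 → Feb 17, 1986: 31 days (January has 31).
Feb 17, 1986 → Mar 17, 1986: 28 days (February has 28).
Mar 17, 1986 → Apr 17, 1986: 31 days (March has 31).
Apr 17, 1986 → May 17, 1986: 30 days (April has 30).
May 17, 1986 → Jun 17, 1986: 31 days (May has 31).
Jun 17, 1986 → Jul 17, 1986: 30 days (June has 30).
Jul 17, 1986 → Aug 17, 1986: 31 days (July has 31).
Aug 17, 1986 → Sep 17, 1986: 31 days (August has 31).
Sep 17, 1986 → Oct 17, 1986: 30 days (September has 30).
Oct 17, 1986 → Nov 17, 1986: 31 days (October has 31).
Nov 17, 1986 → Dec 17, 1986: 30 days (November has 30).
Dec 17, 1986 → Jan 17, 1987: 31 days.
Total: 730 days.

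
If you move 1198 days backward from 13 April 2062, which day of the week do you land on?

First find the weekday of Apr 13, 2062. Doomsday rule: the anchor day for the 2000s is Tuesday. For year 62: 62÷12 = 5 r 2, and 2÷4 = 0, so 5+2+0 = 7.
Tuesday + 7 ≡ Tuesday — that's 2062's doomsday.
In April the doomsday date is Apr 4.
Apr 13 is 9 days after Apr 4; 9 mod 7 = 2, so Tuesday + 2 = Thursday.
1198 mod 7 = 1, so 1198 days before a Thursday is Thursday − 1 = Wednesday.

Wednesday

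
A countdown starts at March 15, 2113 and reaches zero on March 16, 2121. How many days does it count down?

Mar 15, 2113 → Mar 15, 2114: 365 days.
Mar 15, 2114 → Mar 15, 2115: 365 days.
Mar 15, 2115 → Mar 15, 2116: 366 days (Feb 29, 2116 is in that span).
Mar 15, 2116 → Mar 15, 2117: 365 days.
Mar 15, 2117 → Mar 15, 2118: 365 days.
Mar 15, 2118 → Mar 15, 2119: 365 days.
Mar 15, 2119 → Mar 15, 2120: 366 days (Feb 29, 2120 is in that span).
Mar 15, 2120 → Apr 15, 2120: 31 days (March has 31).
Apr 15, 2120 → May 15, 2120: 30 days (April has 30).
May 15, 2120 → Jun 15, 2120: 31 days (May has 31).
Jun 15, 2120 → Jul 15, 2120: 30 days (June has 30).
Jul 15, 2120 → Aug 15, 2120: 31 days (July has 31).
Aug 15, 2120 → Sep 15, 2120: 31 days (August has 31).
Sep 15, 2120 → Oct 15, 2120: 30 days (September has 30).
Oct 15, 2120 → Nov 15, 2120: 31 days (October has 31).
Nov 15, 2120 → Dec 15, 2120: 30 days (November has 30).
Dec 15, 2120 → Jan 15, 2121: 31 days (December has 31).
Jan 15, 2121 → Feb 15, 2121: 31 days (January has 31).
Feb 15, 2121 → Mar 15, 2121: 28 days (February has 28).
Mar 15, 2121 → Mar 16, 2121: 1 days.
Total: 2923 days.

2923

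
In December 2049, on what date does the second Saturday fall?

December 1, 2049 is a Wednesday.
The first Saturday is therefore December 4 (3 days later).
The second Saturday is 4 + 1×7 = December 11.

December 11, 2049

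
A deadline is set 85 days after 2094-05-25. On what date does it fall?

August 18, 2094

May has 31 days: +7 → Jun 1, 2094 (78 left).
Jun has 30 days: +30 → Jul 1, 2094 (48 left).
Jul has 31 days: +31 → Aug 1, 2094 (17 left).
+17 → Aug 18, 2094.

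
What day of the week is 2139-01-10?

Doomsday rule: the anchor day for the 2100s is Sunday. For year 39: 39÷12 = 3 r 3, and 3÷4 = 0, so 3+3+0 = 6.
Sunday + 6 ≡ Saturday — that's 2139's doomsday.
In January the doomsday date is Jan 3 (2139 is not a leap year).
Jan 10 is 7 days after Jan 3; 7 mod 7 = 0, so Saturday + 0 = Saturday.

Saturday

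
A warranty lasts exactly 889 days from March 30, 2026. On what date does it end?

September 4, 2028

+365 (one year) → Mar 30, 2027 (524 left).
+366 (one year; includes Feb 29, 2028) → Mar 30, 2028 (158 left).
Mar has 31 days: +2 → Apr 1, 2028 (156 left).
Apr has 30 days: +30 → May 1, 2028 (126 left).
May has 31 days: +31 → Jun 1, 2028 (95 left).
Jun has 30 days: +30 → Jul 1, 2028 (65 left).
Jul has 31 days: +31 → Aug 1, 2028 (34 left).
Aug has 31 days: +31 → Sep 1, 2028 (3 left).
+3 → Sep 4, 2028.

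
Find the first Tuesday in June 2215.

June 6, 2215

June 1, 2215 is a Thursday.
The first Tuesday is therefore June 6 (5 days later).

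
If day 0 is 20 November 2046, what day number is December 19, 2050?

Nov 20, 2046 → Nov 20, 2047: 365 days.
Nov 20, 2047 → Nov 20, 2048: 366 days (Feb 29, 2048 is in that span).
Nov 20, 2048 → Nov 20, 2049: 365 days.
Nov 20, 2049 → Dec 20, 2049: 30 days (November has 30).
Dec 20, 2049 → Jan 20, 2050: 31 days (December has 31).
Jan 20, 2050 → Feb 20, 2050: 31 days (January has 31).
Feb 20, 2050 → Mar 20, 2050: 28 days (February has 28).
Mar 20, 2050 → Apr 20, 2050: 31 days (March has 31).
Apr 20, 2050 → May 20, 2050: 30 days (April has 30).
May 20, 2050 → Jun 20, 2050: 31 days (May has 31).
Jun 20, 2050 → Jul 20, 2050: 30 days (June has 30).
Jul 20, 2050 → Aug 20, 2050: 31 days (July has 31).
Aug 20, 2050 → Sep 20, 2050: 31 days (August has 31).
Sep 20, 2050 → Oct 20, 2050: 30 days (September has 30).
Oct 20, 2050 → Nov 20, 2050: 31 days (October has 31).
Nov 20, 2050 → Dec 19, 2050: 29 days.
Total: 1490 days.

1490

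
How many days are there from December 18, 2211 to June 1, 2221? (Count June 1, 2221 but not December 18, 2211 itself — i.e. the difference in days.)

Dec 18, 2211 → Dec 18, 2212: 366 days (Feb 29, 2212 is in that span).
Dec 18, 2212 → Dec 18, 2213: 365 days.
Dec 18, 2213 → Dec 18, 2214: 365 days.
Dec 18, 2214 → Dec 18, 2215: 365 days.
Dec 18, 2215 → Dec 18, 2216: 366 days (Feb 29, 2216 is in that span).
Dec 18, 2216 → Dec 18, 2217: 365 days.
Dec 18, 2217 → Dec 18, 2218: 365 days.
Dec 18, 2218 → Dec 18, 2219: 365 days.
Dec 18, 2219 → Dec 18, 2220: 366 days (Feb 29, 2220 is in that span).
Dec 18, 2220 → Jan 18, 2221: 31 days (December has 31).
Jan 18, 2221 → Feb 18, 2221: 31 days (January has 31).
Feb 18, 2221 → Mar 18, 2221: 28 days (February has 28).
Mar 18, 2221 → Apr 18, 2221: 31 days (March has 31).
Apr 18, 2221 → May 18, 2221: 30 days (April has 30).
May 18, 2221 → Jun 1, 2221: 14 days.
Total: 3453 days.

3453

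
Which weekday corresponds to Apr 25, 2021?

Sunday

Doomsday rule: the anchor day for the 2000s is Tuesday. For year 21: 21÷12 = 1 r 9, and 9÷4 = 2, so 1+9+2 = 12.
Tuesday + 12 ≡ Sunday — that's 2021's doomsday.
In April the doomsday date is Apr 4.
Apr 25 is 21 days after Apr 4; 21 mod 7 = 0, so Sunday + 0 = Sunday.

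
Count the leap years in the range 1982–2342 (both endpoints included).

87

Multiples of 4 in [1982,2342]: 90.
Of those, multiples of 100: 4 (not leap unless ÷400).
Multiples of 400: 1.
Leap years = 90 − 4 + 1 = 87.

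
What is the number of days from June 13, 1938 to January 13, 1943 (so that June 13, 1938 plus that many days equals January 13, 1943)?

1675

Jun 13, 1938 → Jun 13, 1939: 365 days.
Jun 13, 1939 → Jun 13, 1940: 366 days (Feb 29, 1940 is in that span).
Jun 13, 1940 → Jun 13, 1941: 365 days.
Jun 13, 1941 → Jun 13, 1942: 365 days.
Jun 13, 1942 → Jul 13, 1942: 30 days (June has 30).
Jul 13, 1942 → Aug 13, 1942: 31 days (July has 31).
Aug 13, 1942 → Sep 13, 1942: 31 days (August has 31).
Sep 13, 1942 → Oct 13, 1942: 30 days (September has 30).
Oct 13, 1942 → Nov 13, 1942: 31 days (October has 31).
Nov 13, 1942 → Dec 13, 1942: 30 days (November has 30).
Dec 13, 1942 → Jan 13, 1943: 31 days.
Total: 1675 days.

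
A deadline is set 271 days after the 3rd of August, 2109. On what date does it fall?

Aug has 31 days: +29 → Sep 1, 2109 (242 left).
Sep has 30 days: +30 → Oct 1, 2109 (212 left).
Oct has 31 days: +31 → Nov 1, 2109 (181 left).
Nov has 30 days: +30 → Dec 1, 2109 (151 left).
Dec has 31 days: +31 → Jan 1, 2110 (120 left).
Jan has 31 days: +31 → Feb 1, 2110 (89 left).
Feb has 28 days: +28 → Mar 1, 2110 (61 left).
Mar has 31 days: +31 → Apr 1, 2110 (30 left).
Apr has 30 days: +30 → May 1, 2110 (0 left).

May 1, 2110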